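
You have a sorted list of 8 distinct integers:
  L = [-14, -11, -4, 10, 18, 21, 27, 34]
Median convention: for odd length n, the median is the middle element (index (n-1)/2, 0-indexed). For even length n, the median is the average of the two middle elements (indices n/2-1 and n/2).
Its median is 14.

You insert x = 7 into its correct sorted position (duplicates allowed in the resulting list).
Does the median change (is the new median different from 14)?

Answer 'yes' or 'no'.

Old median = 14
Insert x = 7
New median = 10
Changed? yes

Answer: yes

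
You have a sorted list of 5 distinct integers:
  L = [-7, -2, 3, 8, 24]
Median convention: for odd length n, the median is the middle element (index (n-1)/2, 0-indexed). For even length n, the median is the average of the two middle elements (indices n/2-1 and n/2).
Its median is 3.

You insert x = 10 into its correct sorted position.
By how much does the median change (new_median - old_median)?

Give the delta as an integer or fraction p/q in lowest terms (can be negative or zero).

Old median = 3
After inserting x = 10: new sorted = [-7, -2, 3, 8, 10, 24]
New median = 11/2
Delta = 11/2 - 3 = 5/2

Answer: 5/2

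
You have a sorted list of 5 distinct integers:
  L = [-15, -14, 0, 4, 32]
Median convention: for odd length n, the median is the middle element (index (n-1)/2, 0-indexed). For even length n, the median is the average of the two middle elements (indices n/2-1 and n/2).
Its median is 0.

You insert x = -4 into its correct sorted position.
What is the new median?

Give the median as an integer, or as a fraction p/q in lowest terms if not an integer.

Answer: -2

Derivation:
Old list (sorted, length 5): [-15, -14, 0, 4, 32]
Old median = 0
Insert x = -4
Old length odd (5). Middle was index 2 = 0.
New length even (6). New median = avg of two middle elements.
x = -4: 2 elements are < x, 3 elements are > x.
New sorted list: [-15, -14, -4, 0, 4, 32]
New median = -2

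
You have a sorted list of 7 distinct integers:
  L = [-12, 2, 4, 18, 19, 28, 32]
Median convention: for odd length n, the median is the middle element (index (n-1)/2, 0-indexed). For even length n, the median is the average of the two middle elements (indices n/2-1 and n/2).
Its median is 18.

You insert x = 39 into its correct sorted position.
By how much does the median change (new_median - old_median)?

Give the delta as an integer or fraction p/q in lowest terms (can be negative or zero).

Answer: 1/2

Derivation:
Old median = 18
After inserting x = 39: new sorted = [-12, 2, 4, 18, 19, 28, 32, 39]
New median = 37/2
Delta = 37/2 - 18 = 1/2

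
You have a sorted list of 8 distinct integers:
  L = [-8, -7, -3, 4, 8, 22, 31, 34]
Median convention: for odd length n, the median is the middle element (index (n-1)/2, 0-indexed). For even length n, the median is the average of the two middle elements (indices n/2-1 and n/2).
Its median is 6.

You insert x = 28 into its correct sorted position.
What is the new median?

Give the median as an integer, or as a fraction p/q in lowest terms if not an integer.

Old list (sorted, length 8): [-8, -7, -3, 4, 8, 22, 31, 34]
Old median = 6
Insert x = 28
Old length even (8). Middle pair: indices 3,4 = 4,8.
New length odd (9). New median = single middle element.
x = 28: 6 elements are < x, 2 elements are > x.
New sorted list: [-8, -7, -3, 4, 8, 22, 28, 31, 34]
New median = 8

Answer: 8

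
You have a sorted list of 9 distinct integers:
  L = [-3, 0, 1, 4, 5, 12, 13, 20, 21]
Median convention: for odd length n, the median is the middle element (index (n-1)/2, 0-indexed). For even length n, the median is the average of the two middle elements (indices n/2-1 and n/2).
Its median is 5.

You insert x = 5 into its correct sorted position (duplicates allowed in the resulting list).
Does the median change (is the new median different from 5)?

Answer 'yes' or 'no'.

Answer: no

Derivation:
Old median = 5
Insert x = 5
New median = 5
Changed? no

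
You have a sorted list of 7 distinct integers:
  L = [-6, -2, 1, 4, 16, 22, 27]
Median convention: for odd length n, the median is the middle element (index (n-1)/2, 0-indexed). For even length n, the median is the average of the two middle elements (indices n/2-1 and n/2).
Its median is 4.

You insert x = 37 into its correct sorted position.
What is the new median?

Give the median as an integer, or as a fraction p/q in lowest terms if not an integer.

Answer: 10

Derivation:
Old list (sorted, length 7): [-6, -2, 1, 4, 16, 22, 27]
Old median = 4
Insert x = 37
Old length odd (7). Middle was index 3 = 4.
New length even (8). New median = avg of two middle elements.
x = 37: 7 elements are < x, 0 elements are > x.
New sorted list: [-6, -2, 1, 4, 16, 22, 27, 37]
New median = 10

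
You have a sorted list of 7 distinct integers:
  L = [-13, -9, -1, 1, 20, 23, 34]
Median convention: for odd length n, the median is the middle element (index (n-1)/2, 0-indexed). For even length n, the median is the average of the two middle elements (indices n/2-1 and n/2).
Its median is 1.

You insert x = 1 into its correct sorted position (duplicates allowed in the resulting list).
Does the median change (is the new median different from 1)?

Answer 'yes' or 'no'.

Old median = 1
Insert x = 1
New median = 1
Changed? no

Answer: no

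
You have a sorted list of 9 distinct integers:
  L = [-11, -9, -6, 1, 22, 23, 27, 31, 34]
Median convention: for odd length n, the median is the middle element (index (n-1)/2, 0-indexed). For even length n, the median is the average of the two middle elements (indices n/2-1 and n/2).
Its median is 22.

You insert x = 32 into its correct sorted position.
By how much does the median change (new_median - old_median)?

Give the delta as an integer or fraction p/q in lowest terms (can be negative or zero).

Old median = 22
After inserting x = 32: new sorted = [-11, -9, -6, 1, 22, 23, 27, 31, 32, 34]
New median = 45/2
Delta = 45/2 - 22 = 1/2

Answer: 1/2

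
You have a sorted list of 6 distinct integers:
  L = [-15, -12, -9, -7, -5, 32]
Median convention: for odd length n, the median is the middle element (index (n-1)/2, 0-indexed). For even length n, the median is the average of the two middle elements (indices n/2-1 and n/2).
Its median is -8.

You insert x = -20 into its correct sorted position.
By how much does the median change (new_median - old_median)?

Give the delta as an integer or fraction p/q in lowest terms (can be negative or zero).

Answer: -1

Derivation:
Old median = -8
After inserting x = -20: new sorted = [-20, -15, -12, -9, -7, -5, 32]
New median = -9
Delta = -9 - -8 = -1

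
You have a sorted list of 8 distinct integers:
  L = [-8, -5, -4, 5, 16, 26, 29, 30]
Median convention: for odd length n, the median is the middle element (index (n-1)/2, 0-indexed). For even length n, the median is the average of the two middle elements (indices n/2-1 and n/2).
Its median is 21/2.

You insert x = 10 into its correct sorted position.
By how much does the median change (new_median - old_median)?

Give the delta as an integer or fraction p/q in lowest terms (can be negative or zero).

Old median = 21/2
After inserting x = 10: new sorted = [-8, -5, -4, 5, 10, 16, 26, 29, 30]
New median = 10
Delta = 10 - 21/2 = -1/2

Answer: -1/2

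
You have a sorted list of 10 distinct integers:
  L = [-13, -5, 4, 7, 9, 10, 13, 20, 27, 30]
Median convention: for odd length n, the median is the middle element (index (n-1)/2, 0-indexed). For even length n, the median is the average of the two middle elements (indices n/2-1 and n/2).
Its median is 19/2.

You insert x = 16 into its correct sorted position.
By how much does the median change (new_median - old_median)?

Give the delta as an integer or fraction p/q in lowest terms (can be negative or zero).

Answer: 1/2

Derivation:
Old median = 19/2
After inserting x = 16: new sorted = [-13, -5, 4, 7, 9, 10, 13, 16, 20, 27, 30]
New median = 10
Delta = 10 - 19/2 = 1/2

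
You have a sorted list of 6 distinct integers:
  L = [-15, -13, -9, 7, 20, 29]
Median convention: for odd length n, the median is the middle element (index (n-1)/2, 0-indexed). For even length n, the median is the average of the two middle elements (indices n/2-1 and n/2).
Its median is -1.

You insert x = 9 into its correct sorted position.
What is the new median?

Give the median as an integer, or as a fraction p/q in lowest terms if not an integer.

Answer: 7

Derivation:
Old list (sorted, length 6): [-15, -13, -9, 7, 20, 29]
Old median = -1
Insert x = 9
Old length even (6). Middle pair: indices 2,3 = -9,7.
New length odd (7). New median = single middle element.
x = 9: 4 elements are < x, 2 elements are > x.
New sorted list: [-15, -13, -9, 7, 9, 20, 29]
New median = 7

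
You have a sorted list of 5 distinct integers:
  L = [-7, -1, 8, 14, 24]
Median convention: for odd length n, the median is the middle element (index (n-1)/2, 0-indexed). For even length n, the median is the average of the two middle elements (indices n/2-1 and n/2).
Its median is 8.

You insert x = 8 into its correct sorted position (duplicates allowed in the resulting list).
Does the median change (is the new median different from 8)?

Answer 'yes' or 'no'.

Old median = 8
Insert x = 8
New median = 8
Changed? no

Answer: no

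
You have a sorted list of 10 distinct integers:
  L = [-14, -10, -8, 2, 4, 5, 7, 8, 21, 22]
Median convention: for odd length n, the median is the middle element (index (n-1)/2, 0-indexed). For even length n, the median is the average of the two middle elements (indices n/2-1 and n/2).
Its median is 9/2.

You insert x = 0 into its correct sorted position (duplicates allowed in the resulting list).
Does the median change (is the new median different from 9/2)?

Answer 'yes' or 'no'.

Answer: yes

Derivation:
Old median = 9/2
Insert x = 0
New median = 4
Changed? yes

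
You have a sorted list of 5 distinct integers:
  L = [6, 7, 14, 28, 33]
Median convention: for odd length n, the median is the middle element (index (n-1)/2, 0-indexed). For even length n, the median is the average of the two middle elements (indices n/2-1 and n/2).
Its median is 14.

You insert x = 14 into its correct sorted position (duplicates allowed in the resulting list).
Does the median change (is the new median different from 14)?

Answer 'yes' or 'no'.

Old median = 14
Insert x = 14
New median = 14
Changed? no

Answer: no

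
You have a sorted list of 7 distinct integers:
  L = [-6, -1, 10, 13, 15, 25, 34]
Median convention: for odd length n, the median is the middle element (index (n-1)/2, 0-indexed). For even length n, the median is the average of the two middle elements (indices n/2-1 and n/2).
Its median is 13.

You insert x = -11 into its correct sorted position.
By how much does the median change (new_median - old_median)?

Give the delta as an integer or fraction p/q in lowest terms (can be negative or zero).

Answer: -3/2

Derivation:
Old median = 13
After inserting x = -11: new sorted = [-11, -6, -1, 10, 13, 15, 25, 34]
New median = 23/2
Delta = 23/2 - 13 = -3/2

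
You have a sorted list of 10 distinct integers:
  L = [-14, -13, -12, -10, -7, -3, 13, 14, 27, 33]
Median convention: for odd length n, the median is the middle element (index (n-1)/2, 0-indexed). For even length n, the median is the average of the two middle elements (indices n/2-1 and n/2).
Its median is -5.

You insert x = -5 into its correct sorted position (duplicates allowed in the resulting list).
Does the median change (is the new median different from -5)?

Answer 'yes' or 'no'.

Old median = -5
Insert x = -5
New median = -5
Changed? no

Answer: no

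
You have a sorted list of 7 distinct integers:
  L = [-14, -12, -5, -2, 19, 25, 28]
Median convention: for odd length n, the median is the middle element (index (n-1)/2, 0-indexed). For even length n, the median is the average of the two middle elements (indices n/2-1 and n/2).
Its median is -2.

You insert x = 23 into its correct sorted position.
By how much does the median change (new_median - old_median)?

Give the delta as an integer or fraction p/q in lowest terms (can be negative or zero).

Answer: 21/2

Derivation:
Old median = -2
After inserting x = 23: new sorted = [-14, -12, -5, -2, 19, 23, 25, 28]
New median = 17/2
Delta = 17/2 - -2 = 21/2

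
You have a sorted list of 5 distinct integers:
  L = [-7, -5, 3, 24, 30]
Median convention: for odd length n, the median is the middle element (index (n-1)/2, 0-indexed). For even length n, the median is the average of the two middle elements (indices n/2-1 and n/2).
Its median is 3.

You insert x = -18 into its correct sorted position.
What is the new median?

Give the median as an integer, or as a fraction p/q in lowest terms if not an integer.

Answer: -1

Derivation:
Old list (sorted, length 5): [-7, -5, 3, 24, 30]
Old median = 3
Insert x = -18
Old length odd (5). Middle was index 2 = 3.
New length even (6). New median = avg of two middle elements.
x = -18: 0 elements are < x, 5 elements are > x.
New sorted list: [-18, -7, -5, 3, 24, 30]
New median = -1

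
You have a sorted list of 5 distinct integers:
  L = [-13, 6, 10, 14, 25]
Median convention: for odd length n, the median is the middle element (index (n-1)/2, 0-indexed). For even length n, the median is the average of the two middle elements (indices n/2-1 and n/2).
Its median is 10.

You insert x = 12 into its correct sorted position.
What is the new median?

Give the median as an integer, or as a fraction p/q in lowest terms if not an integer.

Answer: 11

Derivation:
Old list (sorted, length 5): [-13, 6, 10, 14, 25]
Old median = 10
Insert x = 12
Old length odd (5). Middle was index 2 = 10.
New length even (6). New median = avg of two middle elements.
x = 12: 3 elements are < x, 2 elements are > x.
New sorted list: [-13, 6, 10, 12, 14, 25]
New median = 11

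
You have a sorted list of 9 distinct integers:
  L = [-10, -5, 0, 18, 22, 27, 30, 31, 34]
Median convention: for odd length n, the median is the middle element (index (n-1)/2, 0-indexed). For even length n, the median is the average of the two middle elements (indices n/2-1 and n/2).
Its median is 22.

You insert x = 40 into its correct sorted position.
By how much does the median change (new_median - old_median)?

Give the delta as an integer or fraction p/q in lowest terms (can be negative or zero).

Answer: 5/2

Derivation:
Old median = 22
After inserting x = 40: new sorted = [-10, -5, 0, 18, 22, 27, 30, 31, 34, 40]
New median = 49/2
Delta = 49/2 - 22 = 5/2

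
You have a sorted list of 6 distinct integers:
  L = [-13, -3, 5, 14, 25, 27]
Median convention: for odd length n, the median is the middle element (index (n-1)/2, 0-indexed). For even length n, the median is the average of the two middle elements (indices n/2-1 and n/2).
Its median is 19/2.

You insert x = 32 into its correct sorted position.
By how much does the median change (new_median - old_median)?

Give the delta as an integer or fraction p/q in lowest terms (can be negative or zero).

Old median = 19/2
After inserting x = 32: new sorted = [-13, -3, 5, 14, 25, 27, 32]
New median = 14
Delta = 14 - 19/2 = 9/2

Answer: 9/2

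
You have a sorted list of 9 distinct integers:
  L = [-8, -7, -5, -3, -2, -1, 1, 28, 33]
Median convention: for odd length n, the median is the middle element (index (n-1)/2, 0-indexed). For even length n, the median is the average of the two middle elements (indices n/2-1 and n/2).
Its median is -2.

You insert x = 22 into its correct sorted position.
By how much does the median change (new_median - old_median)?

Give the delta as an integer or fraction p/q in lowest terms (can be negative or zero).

Answer: 1/2

Derivation:
Old median = -2
After inserting x = 22: new sorted = [-8, -7, -5, -3, -2, -1, 1, 22, 28, 33]
New median = -3/2
Delta = -3/2 - -2 = 1/2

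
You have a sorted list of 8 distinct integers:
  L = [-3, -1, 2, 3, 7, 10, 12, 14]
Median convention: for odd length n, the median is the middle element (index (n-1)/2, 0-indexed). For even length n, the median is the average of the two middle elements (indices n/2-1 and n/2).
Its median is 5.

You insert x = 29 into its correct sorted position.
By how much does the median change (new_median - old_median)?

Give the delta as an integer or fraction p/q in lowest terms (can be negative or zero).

Old median = 5
After inserting x = 29: new sorted = [-3, -1, 2, 3, 7, 10, 12, 14, 29]
New median = 7
Delta = 7 - 5 = 2

Answer: 2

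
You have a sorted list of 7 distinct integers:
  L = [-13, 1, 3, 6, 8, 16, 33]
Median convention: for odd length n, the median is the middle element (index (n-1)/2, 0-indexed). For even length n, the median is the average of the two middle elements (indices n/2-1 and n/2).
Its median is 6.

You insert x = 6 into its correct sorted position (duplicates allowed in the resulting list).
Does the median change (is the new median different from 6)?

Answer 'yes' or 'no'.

Old median = 6
Insert x = 6
New median = 6
Changed? no

Answer: no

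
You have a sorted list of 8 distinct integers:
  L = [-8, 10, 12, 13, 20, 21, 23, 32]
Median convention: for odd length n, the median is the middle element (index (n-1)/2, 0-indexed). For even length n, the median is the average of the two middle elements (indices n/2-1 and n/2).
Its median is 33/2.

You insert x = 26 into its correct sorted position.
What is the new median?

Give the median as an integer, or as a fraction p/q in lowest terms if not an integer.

Old list (sorted, length 8): [-8, 10, 12, 13, 20, 21, 23, 32]
Old median = 33/2
Insert x = 26
Old length even (8). Middle pair: indices 3,4 = 13,20.
New length odd (9). New median = single middle element.
x = 26: 7 elements are < x, 1 elements are > x.
New sorted list: [-8, 10, 12, 13, 20, 21, 23, 26, 32]
New median = 20

Answer: 20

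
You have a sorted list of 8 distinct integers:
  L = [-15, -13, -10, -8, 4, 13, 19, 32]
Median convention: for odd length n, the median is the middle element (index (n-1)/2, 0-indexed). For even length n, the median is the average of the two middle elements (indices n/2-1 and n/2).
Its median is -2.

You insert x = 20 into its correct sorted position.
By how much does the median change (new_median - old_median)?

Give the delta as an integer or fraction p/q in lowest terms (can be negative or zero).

Old median = -2
After inserting x = 20: new sorted = [-15, -13, -10, -8, 4, 13, 19, 20, 32]
New median = 4
Delta = 4 - -2 = 6

Answer: 6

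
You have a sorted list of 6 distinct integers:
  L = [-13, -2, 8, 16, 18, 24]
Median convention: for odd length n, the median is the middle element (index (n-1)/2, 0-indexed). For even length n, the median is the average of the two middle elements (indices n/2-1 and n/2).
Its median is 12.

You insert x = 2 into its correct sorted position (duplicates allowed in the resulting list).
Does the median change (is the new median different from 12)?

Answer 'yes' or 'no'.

Old median = 12
Insert x = 2
New median = 8
Changed? yes

Answer: yes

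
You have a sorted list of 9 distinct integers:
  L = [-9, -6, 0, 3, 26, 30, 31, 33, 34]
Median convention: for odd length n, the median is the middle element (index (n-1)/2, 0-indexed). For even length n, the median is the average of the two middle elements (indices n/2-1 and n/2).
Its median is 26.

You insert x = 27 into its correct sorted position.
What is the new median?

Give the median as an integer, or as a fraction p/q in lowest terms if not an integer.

Answer: 53/2

Derivation:
Old list (sorted, length 9): [-9, -6, 0, 3, 26, 30, 31, 33, 34]
Old median = 26
Insert x = 27
Old length odd (9). Middle was index 4 = 26.
New length even (10). New median = avg of two middle elements.
x = 27: 5 elements are < x, 4 elements are > x.
New sorted list: [-9, -6, 0, 3, 26, 27, 30, 31, 33, 34]
New median = 53/2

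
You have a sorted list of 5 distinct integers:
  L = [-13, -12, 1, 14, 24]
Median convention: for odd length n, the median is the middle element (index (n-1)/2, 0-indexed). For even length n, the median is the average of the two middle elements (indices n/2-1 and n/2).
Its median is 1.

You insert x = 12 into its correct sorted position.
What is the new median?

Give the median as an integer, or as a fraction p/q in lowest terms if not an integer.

Old list (sorted, length 5): [-13, -12, 1, 14, 24]
Old median = 1
Insert x = 12
Old length odd (5). Middle was index 2 = 1.
New length even (6). New median = avg of two middle elements.
x = 12: 3 elements are < x, 2 elements are > x.
New sorted list: [-13, -12, 1, 12, 14, 24]
New median = 13/2

Answer: 13/2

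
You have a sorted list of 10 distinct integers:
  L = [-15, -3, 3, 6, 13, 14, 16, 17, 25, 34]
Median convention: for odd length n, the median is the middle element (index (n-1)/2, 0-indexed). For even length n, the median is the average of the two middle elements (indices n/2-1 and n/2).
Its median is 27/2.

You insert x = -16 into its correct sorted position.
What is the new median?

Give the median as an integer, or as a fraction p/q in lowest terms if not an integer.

Old list (sorted, length 10): [-15, -3, 3, 6, 13, 14, 16, 17, 25, 34]
Old median = 27/2
Insert x = -16
Old length even (10). Middle pair: indices 4,5 = 13,14.
New length odd (11). New median = single middle element.
x = -16: 0 elements are < x, 10 elements are > x.
New sorted list: [-16, -15, -3, 3, 6, 13, 14, 16, 17, 25, 34]
New median = 13

Answer: 13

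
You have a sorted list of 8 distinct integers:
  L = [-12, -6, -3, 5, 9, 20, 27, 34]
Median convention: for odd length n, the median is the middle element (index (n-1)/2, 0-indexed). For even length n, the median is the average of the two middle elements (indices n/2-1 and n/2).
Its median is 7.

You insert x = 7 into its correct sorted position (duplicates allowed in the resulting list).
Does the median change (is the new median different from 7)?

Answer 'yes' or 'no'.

Old median = 7
Insert x = 7
New median = 7
Changed? no

Answer: no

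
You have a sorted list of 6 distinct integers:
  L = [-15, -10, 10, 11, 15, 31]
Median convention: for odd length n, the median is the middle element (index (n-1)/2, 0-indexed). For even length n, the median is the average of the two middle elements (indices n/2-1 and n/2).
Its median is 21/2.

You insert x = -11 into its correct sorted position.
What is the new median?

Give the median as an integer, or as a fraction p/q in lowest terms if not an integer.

Old list (sorted, length 6): [-15, -10, 10, 11, 15, 31]
Old median = 21/2
Insert x = -11
Old length even (6). Middle pair: indices 2,3 = 10,11.
New length odd (7). New median = single middle element.
x = -11: 1 elements are < x, 5 elements are > x.
New sorted list: [-15, -11, -10, 10, 11, 15, 31]
New median = 10

Answer: 10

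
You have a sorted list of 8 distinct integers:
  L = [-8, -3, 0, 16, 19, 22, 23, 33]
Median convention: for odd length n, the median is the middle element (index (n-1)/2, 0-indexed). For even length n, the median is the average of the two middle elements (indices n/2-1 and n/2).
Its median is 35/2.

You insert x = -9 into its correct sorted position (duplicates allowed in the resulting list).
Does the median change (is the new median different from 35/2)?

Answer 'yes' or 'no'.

Answer: yes

Derivation:
Old median = 35/2
Insert x = -9
New median = 16
Changed? yes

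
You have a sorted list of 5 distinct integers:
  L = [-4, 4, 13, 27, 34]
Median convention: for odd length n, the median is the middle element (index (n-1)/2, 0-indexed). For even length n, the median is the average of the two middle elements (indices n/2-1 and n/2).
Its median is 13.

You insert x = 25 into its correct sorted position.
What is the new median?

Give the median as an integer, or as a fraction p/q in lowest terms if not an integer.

Answer: 19

Derivation:
Old list (sorted, length 5): [-4, 4, 13, 27, 34]
Old median = 13
Insert x = 25
Old length odd (5). Middle was index 2 = 13.
New length even (6). New median = avg of two middle elements.
x = 25: 3 elements are < x, 2 elements are > x.
New sorted list: [-4, 4, 13, 25, 27, 34]
New median = 19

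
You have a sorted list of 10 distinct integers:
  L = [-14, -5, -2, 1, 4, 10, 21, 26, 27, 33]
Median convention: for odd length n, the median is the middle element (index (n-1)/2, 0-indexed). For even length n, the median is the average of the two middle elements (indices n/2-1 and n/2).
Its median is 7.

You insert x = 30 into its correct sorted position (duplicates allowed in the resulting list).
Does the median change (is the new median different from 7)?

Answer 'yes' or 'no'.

Old median = 7
Insert x = 30
New median = 10
Changed? yes

Answer: yes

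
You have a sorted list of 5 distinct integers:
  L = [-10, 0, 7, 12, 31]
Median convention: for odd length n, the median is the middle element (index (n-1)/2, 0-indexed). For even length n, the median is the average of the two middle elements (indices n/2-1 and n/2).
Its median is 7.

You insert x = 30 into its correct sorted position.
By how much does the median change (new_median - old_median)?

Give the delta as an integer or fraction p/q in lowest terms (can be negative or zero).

Answer: 5/2

Derivation:
Old median = 7
After inserting x = 30: new sorted = [-10, 0, 7, 12, 30, 31]
New median = 19/2
Delta = 19/2 - 7 = 5/2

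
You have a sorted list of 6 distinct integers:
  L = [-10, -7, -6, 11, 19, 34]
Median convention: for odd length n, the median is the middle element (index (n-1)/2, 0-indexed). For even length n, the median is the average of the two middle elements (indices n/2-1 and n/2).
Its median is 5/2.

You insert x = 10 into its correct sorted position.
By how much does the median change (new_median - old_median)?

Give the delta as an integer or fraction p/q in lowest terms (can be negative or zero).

Old median = 5/2
After inserting x = 10: new sorted = [-10, -7, -6, 10, 11, 19, 34]
New median = 10
Delta = 10 - 5/2 = 15/2

Answer: 15/2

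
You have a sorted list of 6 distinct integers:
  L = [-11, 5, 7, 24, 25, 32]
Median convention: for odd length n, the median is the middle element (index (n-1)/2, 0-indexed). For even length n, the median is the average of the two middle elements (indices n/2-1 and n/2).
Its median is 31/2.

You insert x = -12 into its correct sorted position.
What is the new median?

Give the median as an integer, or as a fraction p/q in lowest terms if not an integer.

Old list (sorted, length 6): [-11, 5, 7, 24, 25, 32]
Old median = 31/2
Insert x = -12
Old length even (6). Middle pair: indices 2,3 = 7,24.
New length odd (7). New median = single middle element.
x = -12: 0 elements are < x, 6 elements are > x.
New sorted list: [-12, -11, 5, 7, 24, 25, 32]
New median = 7

Answer: 7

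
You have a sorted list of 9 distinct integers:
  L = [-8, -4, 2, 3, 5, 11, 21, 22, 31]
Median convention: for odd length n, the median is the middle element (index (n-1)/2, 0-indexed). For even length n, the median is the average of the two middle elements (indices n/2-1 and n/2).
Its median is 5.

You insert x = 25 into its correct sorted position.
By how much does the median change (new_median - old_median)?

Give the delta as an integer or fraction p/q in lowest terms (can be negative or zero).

Old median = 5
After inserting x = 25: new sorted = [-8, -4, 2, 3, 5, 11, 21, 22, 25, 31]
New median = 8
Delta = 8 - 5 = 3

Answer: 3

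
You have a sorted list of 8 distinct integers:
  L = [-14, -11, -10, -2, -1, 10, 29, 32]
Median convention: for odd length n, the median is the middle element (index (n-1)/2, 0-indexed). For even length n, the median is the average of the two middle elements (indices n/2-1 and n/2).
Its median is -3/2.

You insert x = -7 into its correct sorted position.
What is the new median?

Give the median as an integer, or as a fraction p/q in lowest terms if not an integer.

Old list (sorted, length 8): [-14, -11, -10, -2, -1, 10, 29, 32]
Old median = -3/2
Insert x = -7
Old length even (8). Middle pair: indices 3,4 = -2,-1.
New length odd (9). New median = single middle element.
x = -7: 3 elements are < x, 5 elements are > x.
New sorted list: [-14, -11, -10, -7, -2, -1, 10, 29, 32]
New median = -2

Answer: -2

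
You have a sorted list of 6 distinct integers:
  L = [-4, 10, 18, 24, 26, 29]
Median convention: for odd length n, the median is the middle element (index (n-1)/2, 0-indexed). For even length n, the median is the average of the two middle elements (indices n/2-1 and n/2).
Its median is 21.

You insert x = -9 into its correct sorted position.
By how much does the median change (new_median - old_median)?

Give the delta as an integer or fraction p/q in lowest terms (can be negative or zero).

Old median = 21
After inserting x = -9: new sorted = [-9, -4, 10, 18, 24, 26, 29]
New median = 18
Delta = 18 - 21 = -3

Answer: -3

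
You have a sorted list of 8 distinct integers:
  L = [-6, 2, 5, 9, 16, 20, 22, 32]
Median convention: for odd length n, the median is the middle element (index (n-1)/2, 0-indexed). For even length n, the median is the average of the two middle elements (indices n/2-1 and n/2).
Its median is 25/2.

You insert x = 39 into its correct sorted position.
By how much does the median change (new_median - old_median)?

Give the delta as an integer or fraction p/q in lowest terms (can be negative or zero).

Old median = 25/2
After inserting x = 39: new sorted = [-6, 2, 5, 9, 16, 20, 22, 32, 39]
New median = 16
Delta = 16 - 25/2 = 7/2

Answer: 7/2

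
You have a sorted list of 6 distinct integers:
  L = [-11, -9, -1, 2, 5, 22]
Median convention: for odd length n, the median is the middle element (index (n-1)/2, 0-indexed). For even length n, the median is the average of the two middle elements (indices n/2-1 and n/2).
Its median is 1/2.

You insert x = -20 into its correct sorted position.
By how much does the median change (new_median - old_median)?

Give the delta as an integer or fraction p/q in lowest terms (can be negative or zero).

Old median = 1/2
After inserting x = -20: new sorted = [-20, -11, -9, -1, 2, 5, 22]
New median = -1
Delta = -1 - 1/2 = -3/2

Answer: -3/2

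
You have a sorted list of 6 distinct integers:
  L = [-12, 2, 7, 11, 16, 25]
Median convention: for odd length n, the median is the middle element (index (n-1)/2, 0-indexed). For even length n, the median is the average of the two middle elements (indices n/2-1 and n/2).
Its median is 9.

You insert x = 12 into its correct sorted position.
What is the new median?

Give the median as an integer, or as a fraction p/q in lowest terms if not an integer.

Answer: 11

Derivation:
Old list (sorted, length 6): [-12, 2, 7, 11, 16, 25]
Old median = 9
Insert x = 12
Old length even (6). Middle pair: indices 2,3 = 7,11.
New length odd (7). New median = single middle element.
x = 12: 4 elements are < x, 2 elements are > x.
New sorted list: [-12, 2, 7, 11, 12, 16, 25]
New median = 11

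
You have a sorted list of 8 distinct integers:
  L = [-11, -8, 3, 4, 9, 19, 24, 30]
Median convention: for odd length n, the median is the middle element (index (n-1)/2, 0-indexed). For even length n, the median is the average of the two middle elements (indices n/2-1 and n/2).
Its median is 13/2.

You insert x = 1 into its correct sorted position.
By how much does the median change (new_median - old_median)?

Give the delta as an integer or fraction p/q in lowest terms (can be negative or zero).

Old median = 13/2
After inserting x = 1: new sorted = [-11, -8, 1, 3, 4, 9, 19, 24, 30]
New median = 4
Delta = 4 - 13/2 = -5/2

Answer: -5/2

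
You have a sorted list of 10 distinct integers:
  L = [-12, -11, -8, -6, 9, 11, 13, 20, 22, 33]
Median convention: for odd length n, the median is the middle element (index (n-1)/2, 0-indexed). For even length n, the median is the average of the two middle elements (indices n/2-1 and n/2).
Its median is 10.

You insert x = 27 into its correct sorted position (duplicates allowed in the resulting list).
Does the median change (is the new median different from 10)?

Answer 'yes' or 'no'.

Answer: yes

Derivation:
Old median = 10
Insert x = 27
New median = 11
Changed? yes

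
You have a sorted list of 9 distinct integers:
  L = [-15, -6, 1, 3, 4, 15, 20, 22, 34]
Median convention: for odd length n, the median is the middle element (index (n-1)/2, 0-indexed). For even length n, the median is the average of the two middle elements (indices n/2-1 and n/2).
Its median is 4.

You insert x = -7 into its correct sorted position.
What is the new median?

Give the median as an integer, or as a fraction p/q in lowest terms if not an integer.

Answer: 7/2

Derivation:
Old list (sorted, length 9): [-15, -6, 1, 3, 4, 15, 20, 22, 34]
Old median = 4
Insert x = -7
Old length odd (9). Middle was index 4 = 4.
New length even (10). New median = avg of two middle elements.
x = -7: 1 elements are < x, 8 elements are > x.
New sorted list: [-15, -7, -6, 1, 3, 4, 15, 20, 22, 34]
New median = 7/2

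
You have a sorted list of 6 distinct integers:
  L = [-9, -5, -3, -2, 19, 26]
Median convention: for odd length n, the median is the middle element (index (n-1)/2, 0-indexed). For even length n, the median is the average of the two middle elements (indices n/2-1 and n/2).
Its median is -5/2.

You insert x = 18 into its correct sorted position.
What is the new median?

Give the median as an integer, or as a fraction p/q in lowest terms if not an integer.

Answer: -2

Derivation:
Old list (sorted, length 6): [-9, -5, -3, -2, 19, 26]
Old median = -5/2
Insert x = 18
Old length even (6). Middle pair: indices 2,3 = -3,-2.
New length odd (7). New median = single middle element.
x = 18: 4 elements are < x, 2 elements are > x.
New sorted list: [-9, -5, -3, -2, 18, 19, 26]
New median = -2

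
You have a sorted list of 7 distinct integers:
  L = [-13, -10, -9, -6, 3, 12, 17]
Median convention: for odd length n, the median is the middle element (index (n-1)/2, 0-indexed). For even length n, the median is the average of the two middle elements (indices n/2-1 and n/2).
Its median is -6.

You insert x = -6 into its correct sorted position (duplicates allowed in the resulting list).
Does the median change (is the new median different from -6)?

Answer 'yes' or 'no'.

Answer: no

Derivation:
Old median = -6
Insert x = -6
New median = -6
Changed? no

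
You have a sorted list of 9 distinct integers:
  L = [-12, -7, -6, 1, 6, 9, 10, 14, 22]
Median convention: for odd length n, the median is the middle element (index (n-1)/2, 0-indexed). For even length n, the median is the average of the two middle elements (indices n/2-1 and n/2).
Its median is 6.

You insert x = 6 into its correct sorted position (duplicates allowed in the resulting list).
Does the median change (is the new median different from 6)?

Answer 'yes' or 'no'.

Answer: no

Derivation:
Old median = 6
Insert x = 6
New median = 6
Changed? no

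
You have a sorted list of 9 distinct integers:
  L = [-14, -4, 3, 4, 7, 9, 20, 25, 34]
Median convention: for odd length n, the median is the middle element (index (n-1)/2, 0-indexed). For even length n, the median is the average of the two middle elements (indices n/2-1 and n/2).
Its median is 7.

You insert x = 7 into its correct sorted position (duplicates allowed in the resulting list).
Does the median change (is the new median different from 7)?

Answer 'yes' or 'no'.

Old median = 7
Insert x = 7
New median = 7
Changed? no

Answer: no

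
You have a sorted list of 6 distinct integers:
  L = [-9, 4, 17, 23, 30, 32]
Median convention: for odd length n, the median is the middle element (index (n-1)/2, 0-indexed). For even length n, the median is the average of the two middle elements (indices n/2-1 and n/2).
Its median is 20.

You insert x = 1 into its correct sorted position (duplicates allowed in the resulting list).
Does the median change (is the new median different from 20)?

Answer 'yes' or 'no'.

Answer: yes

Derivation:
Old median = 20
Insert x = 1
New median = 17
Changed? yes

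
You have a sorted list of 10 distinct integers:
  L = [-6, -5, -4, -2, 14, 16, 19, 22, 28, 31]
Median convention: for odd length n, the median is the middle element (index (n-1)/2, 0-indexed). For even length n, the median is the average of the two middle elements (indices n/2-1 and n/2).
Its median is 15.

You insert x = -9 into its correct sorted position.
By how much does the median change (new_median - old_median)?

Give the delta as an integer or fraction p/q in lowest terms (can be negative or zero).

Answer: -1

Derivation:
Old median = 15
After inserting x = -9: new sorted = [-9, -6, -5, -4, -2, 14, 16, 19, 22, 28, 31]
New median = 14
Delta = 14 - 15 = -1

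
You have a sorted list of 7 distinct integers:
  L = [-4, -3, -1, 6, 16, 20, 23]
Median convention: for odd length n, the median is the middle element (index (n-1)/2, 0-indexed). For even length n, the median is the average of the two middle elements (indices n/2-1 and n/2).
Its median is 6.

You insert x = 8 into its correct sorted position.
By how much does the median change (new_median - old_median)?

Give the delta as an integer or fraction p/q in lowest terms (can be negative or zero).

Answer: 1

Derivation:
Old median = 6
After inserting x = 8: new sorted = [-4, -3, -1, 6, 8, 16, 20, 23]
New median = 7
Delta = 7 - 6 = 1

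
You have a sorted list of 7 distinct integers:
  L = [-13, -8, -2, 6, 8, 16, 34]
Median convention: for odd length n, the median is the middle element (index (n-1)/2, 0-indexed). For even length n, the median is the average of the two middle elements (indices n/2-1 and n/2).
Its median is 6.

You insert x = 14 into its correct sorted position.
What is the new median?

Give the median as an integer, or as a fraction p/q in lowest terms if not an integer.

Old list (sorted, length 7): [-13, -8, -2, 6, 8, 16, 34]
Old median = 6
Insert x = 14
Old length odd (7). Middle was index 3 = 6.
New length even (8). New median = avg of two middle elements.
x = 14: 5 elements are < x, 2 elements are > x.
New sorted list: [-13, -8, -2, 6, 8, 14, 16, 34]
New median = 7

Answer: 7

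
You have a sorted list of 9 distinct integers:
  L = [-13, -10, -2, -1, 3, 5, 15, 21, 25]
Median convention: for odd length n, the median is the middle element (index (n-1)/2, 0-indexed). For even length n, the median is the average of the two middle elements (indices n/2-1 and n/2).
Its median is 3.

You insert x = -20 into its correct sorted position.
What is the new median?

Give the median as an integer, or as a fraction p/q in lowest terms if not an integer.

Answer: 1

Derivation:
Old list (sorted, length 9): [-13, -10, -2, -1, 3, 5, 15, 21, 25]
Old median = 3
Insert x = -20
Old length odd (9). Middle was index 4 = 3.
New length even (10). New median = avg of two middle elements.
x = -20: 0 elements are < x, 9 elements are > x.
New sorted list: [-20, -13, -10, -2, -1, 3, 5, 15, 21, 25]
New median = 1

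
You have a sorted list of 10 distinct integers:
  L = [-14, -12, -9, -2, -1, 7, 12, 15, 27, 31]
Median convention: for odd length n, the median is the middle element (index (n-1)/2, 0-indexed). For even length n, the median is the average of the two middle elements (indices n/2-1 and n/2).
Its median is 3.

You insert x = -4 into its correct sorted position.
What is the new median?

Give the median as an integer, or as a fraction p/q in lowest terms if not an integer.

Old list (sorted, length 10): [-14, -12, -9, -2, -1, 7, 12, 15, 27, 31]
Old median = 3
Insert x = -4
Old length even (10). Middle pair: indices 4,5 = -1,7.
New length odd (11). New median = single middle element.
x = -4: 3 elements are < x, 7 elements are > x.
New sorted list: [-14, -12, -9, -4, -2, -1, 7, 12, 15, 27, 31]
New median = -1

Answer: -1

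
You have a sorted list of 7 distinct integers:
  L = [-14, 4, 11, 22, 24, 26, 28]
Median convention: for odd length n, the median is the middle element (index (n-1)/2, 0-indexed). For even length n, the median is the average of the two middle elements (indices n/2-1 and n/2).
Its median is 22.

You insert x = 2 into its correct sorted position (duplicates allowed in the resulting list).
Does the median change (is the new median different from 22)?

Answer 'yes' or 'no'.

Answer: yes

Derivation:
Old median = 22
Insert x = 2
New median = 33/2
Changed? yes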